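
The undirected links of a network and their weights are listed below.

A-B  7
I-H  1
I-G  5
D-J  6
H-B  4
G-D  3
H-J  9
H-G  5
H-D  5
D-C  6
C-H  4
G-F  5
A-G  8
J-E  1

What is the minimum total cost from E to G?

Settle nodes by increasing distance from E:
E: 0
J: 1  (via E)
D: 7  (via J)
G: 10  (via D)
Shortest route: E–J–D–G = 10.

10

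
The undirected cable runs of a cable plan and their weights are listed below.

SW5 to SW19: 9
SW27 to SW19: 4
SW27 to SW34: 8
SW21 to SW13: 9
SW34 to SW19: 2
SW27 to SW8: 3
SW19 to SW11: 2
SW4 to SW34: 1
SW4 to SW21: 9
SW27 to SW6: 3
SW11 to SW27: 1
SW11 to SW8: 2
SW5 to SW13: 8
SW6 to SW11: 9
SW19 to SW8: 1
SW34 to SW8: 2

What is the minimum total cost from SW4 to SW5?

Shortest distances from SW4:
SW4: 0
SW34: 1  (via SW4)
SW8: 3  (via SW34)
SW19: 3  (via SW34)
SW11: 5  (via SW8)
SW27: 6  (via SW8)
SW21: 9  (via SW4)
SW6: 9  (via SW27)
SW5: 12  (via SW19)
Shortest route: SW4 → SW34 → SW19 → SW5 = 12.

12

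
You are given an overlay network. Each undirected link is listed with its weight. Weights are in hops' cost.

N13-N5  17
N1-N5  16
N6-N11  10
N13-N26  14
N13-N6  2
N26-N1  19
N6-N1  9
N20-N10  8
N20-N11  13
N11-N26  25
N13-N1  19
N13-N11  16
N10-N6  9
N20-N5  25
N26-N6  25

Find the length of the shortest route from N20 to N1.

Compare a few routes:
N20 - N11 - N6 - N1: 13+10+9 = 32
N20 - N10 - N6 - N1: 8+9+9 = 26
The minimum is 26 hops' cost via N20 - N10 - N6 - N1.

26 hops' cost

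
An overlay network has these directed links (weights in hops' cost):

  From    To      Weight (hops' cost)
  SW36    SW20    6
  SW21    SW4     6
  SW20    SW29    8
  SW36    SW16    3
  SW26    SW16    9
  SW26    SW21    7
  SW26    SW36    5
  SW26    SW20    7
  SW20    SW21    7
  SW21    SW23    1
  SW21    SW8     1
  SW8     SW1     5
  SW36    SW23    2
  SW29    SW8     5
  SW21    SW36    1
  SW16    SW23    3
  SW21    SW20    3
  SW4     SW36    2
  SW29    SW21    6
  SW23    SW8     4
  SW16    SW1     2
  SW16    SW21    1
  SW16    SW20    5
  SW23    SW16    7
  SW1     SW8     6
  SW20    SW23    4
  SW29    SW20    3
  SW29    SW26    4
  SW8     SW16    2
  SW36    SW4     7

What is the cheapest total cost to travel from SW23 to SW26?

Compare a few routes:
SW23–SW8–SW16–SW20–SW29–SW26: 4+2+5+8+4 = 23
SW23–SW16–SW21–SW20–SW29–SW26: 7+1+3+8+4 = 23
SW23–SW8–SW16–SW21–SW20–SW29–SW26: 4+2+1+3+8+4 = 22
SW23–SW16–SW20–SW29–SW26: 7+5+8+4 = 24
Cheapest is SW23–SW8–SW16–SW21–SW20–SW29–SW26 at 22 hops' cost.

22 hops' cost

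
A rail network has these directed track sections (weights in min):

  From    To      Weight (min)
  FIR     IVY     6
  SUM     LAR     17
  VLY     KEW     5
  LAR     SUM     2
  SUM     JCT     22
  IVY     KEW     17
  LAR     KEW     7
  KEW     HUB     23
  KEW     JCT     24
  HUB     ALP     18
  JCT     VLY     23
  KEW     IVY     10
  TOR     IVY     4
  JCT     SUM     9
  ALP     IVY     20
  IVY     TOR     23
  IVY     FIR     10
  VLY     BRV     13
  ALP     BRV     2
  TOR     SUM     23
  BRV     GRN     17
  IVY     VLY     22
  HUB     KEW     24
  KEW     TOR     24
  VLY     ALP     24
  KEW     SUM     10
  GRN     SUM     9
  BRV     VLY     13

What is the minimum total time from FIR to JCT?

47 min

Compare a few routes:
FIR–IVY–VLY–KEW–JCT: 6+22+5+24 = 57
FIR–IVY–KEW–JCT: 6+17+24 = 47
FIR–IVY–KEW–SUM–JCT: 6+17+10+22 = 55
Cheapest is FIR–IVY–KEW–JCT at 47 min.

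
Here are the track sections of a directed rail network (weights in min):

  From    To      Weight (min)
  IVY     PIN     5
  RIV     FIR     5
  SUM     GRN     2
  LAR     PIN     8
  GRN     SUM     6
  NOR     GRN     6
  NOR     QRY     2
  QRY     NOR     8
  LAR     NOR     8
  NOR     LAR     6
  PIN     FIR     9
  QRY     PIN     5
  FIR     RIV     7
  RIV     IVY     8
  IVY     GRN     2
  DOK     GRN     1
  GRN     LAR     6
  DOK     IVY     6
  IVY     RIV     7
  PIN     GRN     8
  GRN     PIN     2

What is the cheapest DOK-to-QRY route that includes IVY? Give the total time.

24 min

Best DOK to IVY: DOK → IVY costing 6
Best IVY to QRY: IVY → GRN → LAR → NOR → QRY costing 18
Total via IVY: 6 + 18 = 24 min.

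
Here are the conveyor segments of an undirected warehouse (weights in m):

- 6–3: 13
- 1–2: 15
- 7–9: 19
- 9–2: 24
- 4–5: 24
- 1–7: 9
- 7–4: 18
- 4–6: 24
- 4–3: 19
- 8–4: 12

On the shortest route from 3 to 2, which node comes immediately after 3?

Candidate routes:
3 - 4 - 7 - 1 - 2: 19+18+9+15 = 61
3 - 6 - 4 - 7 - 1 - 2: 13+24+18+9+15 = 79
The minimum is 61 m via 3 - 4 - 7 - 1 - 2.
So from 3 the first move is to 4.

4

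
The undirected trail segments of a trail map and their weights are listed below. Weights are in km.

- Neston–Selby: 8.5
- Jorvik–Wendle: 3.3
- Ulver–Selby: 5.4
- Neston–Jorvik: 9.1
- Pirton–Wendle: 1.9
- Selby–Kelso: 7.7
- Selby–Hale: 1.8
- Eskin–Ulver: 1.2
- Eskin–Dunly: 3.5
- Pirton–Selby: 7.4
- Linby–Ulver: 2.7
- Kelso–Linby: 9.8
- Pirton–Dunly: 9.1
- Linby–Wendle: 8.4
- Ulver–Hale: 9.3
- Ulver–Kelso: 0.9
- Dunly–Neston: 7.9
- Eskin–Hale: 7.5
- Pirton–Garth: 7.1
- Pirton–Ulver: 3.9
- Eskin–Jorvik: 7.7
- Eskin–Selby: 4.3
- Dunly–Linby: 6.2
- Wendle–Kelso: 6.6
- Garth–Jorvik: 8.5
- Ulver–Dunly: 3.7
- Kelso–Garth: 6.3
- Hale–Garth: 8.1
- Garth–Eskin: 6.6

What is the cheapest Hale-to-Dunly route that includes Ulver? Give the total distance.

10.9 km

Best Hale to Ulver: Hale → Selby → Ulver costing 7.2
Shortest Ulver→Dunly: Ulver → Dunly = 3.7
Total via Ulver: 7.2 + 3.7 = 10.9 km.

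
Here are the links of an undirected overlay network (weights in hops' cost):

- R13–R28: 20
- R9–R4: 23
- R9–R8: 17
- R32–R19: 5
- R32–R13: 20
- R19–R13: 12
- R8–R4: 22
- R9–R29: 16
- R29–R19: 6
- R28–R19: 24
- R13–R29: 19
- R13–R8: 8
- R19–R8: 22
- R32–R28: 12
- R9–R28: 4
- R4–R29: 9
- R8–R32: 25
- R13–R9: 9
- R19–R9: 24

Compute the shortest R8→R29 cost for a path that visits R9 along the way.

Shortest R8→R9: R8–R9 = 17
Shortest R9→R29: R9–R29 = 16
Total via R9: 17 + 16 = 33 hops' cost.

33 hops' cost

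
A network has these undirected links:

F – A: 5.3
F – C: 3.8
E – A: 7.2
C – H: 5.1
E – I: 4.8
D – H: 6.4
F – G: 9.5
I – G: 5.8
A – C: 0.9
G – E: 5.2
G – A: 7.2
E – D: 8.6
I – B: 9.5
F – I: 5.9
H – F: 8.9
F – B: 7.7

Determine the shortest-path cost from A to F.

Compare a few routes:
A–F: 5.3 = 5.3
A–C–F: 0.9+3.8 = 4.7
Cheapest is A–C–F at 4.7.

4.7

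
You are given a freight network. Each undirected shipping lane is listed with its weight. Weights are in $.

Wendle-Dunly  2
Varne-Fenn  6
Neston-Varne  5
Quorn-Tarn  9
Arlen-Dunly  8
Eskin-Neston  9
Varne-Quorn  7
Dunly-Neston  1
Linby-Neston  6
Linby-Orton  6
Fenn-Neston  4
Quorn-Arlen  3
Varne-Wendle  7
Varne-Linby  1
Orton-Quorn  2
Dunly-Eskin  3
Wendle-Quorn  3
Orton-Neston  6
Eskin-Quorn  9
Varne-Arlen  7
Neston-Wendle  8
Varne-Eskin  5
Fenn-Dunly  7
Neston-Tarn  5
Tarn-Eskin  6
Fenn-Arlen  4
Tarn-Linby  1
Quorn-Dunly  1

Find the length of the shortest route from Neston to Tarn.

$5

Candidate routes:
Neston - Dunly - Eskin - Tarn: 1+3+6 = 10
Neston - Tarn: 5 = 5
Neston - Varne - Linby - Tarn: 5+1+1 = 7
Neston - Linby - Tarn: 6+1 = 7
The minimum is $5 via Neston - Tarn.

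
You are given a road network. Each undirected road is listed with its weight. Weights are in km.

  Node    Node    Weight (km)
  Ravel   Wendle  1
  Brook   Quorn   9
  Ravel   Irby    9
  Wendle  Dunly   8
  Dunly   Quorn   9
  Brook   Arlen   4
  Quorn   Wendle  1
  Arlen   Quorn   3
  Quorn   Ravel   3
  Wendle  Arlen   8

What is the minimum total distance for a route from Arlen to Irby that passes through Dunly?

Shortest Arlen→Dunly: Arlen–Quorn–Dunly = 12
Shortest Dunly→Irby: Dunly–Wendle–Ravel–Irby = 18
Total via Dunly: 12 + 18 = 30 km.

30 km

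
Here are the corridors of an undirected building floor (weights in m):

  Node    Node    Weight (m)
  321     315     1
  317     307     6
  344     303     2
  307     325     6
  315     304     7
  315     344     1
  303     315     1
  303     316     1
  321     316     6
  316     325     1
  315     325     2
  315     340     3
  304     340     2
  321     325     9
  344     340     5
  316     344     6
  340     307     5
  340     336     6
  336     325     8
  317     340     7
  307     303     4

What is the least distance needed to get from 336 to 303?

Settle nodes by increasing distance from 336:
336: 0
340: 6  (via 336)
325: 8  (via 336)
304: 8  (via 340)
315: 9  (via 340)
316: 9  (via 325)
303: 10  (via 315)
Shortest route: 336–340–315–303 = 10 m.

10 m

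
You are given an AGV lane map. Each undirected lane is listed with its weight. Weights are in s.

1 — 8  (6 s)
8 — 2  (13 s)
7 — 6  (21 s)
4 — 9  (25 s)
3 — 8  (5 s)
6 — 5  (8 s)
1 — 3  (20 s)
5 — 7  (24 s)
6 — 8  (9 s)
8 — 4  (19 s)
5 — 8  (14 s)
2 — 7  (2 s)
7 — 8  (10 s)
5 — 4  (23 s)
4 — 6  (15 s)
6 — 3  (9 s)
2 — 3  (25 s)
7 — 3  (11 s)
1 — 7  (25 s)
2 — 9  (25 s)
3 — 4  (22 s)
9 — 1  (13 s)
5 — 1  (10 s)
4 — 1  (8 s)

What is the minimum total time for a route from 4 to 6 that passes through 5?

Best 4 to 5: 4 → 1 → 5 costing 18
Best 5 to 6: 5 → 6 costing 8
Total via 5: 18 + 8 = 26 s.

26 s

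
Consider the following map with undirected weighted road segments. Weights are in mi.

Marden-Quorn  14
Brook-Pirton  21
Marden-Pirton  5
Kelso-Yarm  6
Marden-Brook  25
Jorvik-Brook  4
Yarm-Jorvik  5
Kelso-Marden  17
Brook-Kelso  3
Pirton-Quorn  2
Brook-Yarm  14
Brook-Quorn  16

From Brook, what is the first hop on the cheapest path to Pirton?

Quorn

Compare a few routes:
Brook - Pirton: 21 = 21
Brook - Quorn - Pirton: 16+2 = 18
Cheapest is Brook - Quorn - Pirton at 18 mi.
So from Brook the first move is to Quorn.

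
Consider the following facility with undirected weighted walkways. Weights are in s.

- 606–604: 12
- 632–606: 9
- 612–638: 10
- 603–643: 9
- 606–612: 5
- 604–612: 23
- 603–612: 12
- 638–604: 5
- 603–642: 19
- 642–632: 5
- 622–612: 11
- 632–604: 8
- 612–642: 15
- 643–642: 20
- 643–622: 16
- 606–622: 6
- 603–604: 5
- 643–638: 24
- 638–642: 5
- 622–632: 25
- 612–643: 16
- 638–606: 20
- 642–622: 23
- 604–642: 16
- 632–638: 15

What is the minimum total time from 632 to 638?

Compare a few routes:
632 → 642 → 638: 5+5 = 10
632 → 638: 15 = 15
632 → 604 → 638: 8+5 = 13
Cheapest is 632 → 642 → 638 at 10 s.

10 s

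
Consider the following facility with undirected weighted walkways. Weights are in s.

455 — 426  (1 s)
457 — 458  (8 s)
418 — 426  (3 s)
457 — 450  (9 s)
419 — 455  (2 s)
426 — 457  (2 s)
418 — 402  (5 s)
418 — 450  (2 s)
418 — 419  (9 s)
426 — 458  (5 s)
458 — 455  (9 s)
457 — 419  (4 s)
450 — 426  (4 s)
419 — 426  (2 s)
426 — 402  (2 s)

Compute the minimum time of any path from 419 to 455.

Settle nodes by increasing distance from 419:
419: 0
426: 2  (via 419)
455: 2  (via 419)
Shortest route: 419–455 = 2 s.

2 s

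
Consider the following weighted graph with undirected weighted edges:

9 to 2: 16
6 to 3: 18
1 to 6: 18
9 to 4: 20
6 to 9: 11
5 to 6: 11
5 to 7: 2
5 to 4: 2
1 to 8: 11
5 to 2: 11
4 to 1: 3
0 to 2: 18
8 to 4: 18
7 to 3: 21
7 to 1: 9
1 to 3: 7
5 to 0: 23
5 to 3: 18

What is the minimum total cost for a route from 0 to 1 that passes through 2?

34

Shortest 0→2: 0 → 2 = 18
Shortest 2→1: 2 → 5 → 4 → 1 = 16
Total via 2: 18 + 16 = 34.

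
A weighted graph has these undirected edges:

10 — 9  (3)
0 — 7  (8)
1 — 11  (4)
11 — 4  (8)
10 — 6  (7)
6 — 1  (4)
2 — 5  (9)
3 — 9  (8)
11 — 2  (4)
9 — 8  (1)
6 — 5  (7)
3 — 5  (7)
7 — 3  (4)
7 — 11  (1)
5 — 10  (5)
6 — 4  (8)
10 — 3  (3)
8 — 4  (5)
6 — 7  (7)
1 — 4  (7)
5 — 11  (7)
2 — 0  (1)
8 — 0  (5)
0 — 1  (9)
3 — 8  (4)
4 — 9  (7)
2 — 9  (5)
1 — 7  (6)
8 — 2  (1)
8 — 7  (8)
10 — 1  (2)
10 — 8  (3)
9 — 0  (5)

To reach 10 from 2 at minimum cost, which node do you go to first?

8

Enumerating some paths:
2 - 8 - 9 - 10: 1+1+3 = 5
2 - 8 - 3 - 10: 1+4+3 = 8
2 - 8 - 10: 1+3 = 4
Cheapest is 2 - 8 - 10 at 4.
So from 2 the first move is to 8.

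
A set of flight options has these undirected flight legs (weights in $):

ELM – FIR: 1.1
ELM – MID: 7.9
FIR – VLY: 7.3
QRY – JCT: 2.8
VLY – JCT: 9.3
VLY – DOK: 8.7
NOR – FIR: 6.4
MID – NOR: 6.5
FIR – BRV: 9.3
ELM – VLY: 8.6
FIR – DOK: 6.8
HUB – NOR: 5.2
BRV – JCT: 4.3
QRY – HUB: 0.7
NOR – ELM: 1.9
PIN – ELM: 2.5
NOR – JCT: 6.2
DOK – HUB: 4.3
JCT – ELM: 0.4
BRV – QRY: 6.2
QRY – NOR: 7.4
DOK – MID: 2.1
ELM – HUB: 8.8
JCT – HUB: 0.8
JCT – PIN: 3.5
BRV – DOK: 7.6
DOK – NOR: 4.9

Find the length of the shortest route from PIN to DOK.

$8

Enumerating some paths:
PIN → JCT → HUB → DOK: 3.5+0.8+4.3 = 8.6
PIN → ELM → JCT → HUB → DOK: 2.5+0.4+0.8+4.3 = 8
Cheapest is PIN → ELM → JCT → HUB → DOK at $8.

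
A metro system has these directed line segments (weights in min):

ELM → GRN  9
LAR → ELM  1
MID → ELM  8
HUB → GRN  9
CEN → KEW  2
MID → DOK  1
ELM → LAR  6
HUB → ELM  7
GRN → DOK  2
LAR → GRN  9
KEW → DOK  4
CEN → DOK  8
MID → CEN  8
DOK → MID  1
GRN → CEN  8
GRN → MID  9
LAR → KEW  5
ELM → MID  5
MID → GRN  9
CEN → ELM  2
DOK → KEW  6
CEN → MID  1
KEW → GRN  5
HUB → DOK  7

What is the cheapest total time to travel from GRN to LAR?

Running Dijkstra from GRN:
GRN: 0
DOK: 2  (via GRN)
MID: 3  (via DOK)
CEN: 8  (via GRN)
KEW: 8  (via DOK)
ELM: 10  (via CEN)
LAR: 16  (via ELM)
Shortest route: GRN–CEN–ELM–LAR = 16 min.

16 min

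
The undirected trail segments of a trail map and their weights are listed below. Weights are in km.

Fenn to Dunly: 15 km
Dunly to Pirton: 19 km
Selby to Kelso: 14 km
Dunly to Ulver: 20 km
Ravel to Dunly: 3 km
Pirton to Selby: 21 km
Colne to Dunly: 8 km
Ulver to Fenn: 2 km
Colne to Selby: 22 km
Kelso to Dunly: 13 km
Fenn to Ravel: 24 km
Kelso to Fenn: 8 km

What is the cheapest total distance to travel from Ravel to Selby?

Candidate routes:
Ravel - Dunly - Kelso - Selby: 3+13+14 = 30
Ravel - Dunly - Colne - Selby: 3+8+22 = 33
Ravel - Dunly - Fenn - Kelso - Selby: 3+15+8+14 = 40
The minimum is 30 km via Ravel - Dunly - Kelso - Selby.

30 km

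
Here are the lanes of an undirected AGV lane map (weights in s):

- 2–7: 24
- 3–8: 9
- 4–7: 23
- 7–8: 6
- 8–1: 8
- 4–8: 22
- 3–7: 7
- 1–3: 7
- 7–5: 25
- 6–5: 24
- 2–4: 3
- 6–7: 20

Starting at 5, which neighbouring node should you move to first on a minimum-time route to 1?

Enumerating some paths:
5 → 7 → 8 → 3 → 1: 25+6+9+7 = 47
5 → 6 → 7 → 8 → 1: 24+20+6+8 = 58
5 → 7 → 3 → 8 → 1: 25+7+9+8 = 49
5 → 7 → 8 → 1: 25+6+8 = 39
The minimum is 39 s via 5 → 7 → 8 → 1.
So from 5 the first move is to 7.

7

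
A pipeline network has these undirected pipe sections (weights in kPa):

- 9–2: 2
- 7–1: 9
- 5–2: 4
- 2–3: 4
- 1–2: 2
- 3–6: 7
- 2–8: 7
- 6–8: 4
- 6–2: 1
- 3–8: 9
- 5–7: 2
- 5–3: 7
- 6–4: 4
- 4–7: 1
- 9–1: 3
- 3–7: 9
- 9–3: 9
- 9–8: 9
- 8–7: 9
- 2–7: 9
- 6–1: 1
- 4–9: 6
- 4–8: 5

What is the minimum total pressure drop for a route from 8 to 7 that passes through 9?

Best 8 to 9: 8 → 6 → 2 → 9 costing 7
Best 9 to 7: 9 → 4 → 7 costing 7
Total via 9: 7 + 7 = 14 kPa.

14 kPa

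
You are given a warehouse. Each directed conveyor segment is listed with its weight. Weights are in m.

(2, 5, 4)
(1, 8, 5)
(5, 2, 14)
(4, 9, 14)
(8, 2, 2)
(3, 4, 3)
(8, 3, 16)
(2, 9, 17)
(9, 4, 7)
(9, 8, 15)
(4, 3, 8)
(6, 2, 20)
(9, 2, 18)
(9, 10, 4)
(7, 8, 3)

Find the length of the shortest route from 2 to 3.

Candidate routes:
2 → 9 → 4 → 3: 17+7+8 = 32
2 → 9 → 8 → 3: 17+15+16 = 48
Cheapest is 2 → 9 → 4 → 3 at 32 m.

32 m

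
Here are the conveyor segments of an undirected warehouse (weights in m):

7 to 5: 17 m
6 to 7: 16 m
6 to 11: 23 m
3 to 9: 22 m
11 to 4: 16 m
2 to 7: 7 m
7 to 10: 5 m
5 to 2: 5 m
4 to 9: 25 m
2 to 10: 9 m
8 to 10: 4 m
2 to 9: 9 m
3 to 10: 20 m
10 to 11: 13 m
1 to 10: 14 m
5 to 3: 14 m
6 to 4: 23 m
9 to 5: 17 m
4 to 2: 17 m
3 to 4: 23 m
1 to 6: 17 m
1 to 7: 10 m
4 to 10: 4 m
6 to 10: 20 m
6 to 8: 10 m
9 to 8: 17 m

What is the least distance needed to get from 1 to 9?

Candidate routes:
1–10–8–9: 14+4+17 = 35
1–10–2–9: 14+9+9 = 32
1–7–10–2–9: 10+5+9+9 = 33
1–7–2–9: 10+7+9 = 26
The minimum is 26 m via 1–7–2–9.

26 m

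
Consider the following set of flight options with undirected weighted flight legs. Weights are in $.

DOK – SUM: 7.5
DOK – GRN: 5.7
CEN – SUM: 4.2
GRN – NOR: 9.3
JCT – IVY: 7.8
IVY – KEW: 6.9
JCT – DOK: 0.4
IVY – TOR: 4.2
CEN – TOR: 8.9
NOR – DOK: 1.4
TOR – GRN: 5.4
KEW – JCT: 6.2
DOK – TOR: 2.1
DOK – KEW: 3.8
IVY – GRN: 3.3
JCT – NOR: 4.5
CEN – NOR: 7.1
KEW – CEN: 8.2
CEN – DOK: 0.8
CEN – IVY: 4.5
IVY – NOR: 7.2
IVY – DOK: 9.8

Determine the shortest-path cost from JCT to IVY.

Compare a few routes:
JCT - DOK - CEN - IVY: 0.4+0.8+4.5 = 5.7
JCT - DOK - TOR - IVY: 0.4+2.1+4.2 = 6.7
The minimum is $5.7 via JCT - DOK - CEN - IVY.

$5.7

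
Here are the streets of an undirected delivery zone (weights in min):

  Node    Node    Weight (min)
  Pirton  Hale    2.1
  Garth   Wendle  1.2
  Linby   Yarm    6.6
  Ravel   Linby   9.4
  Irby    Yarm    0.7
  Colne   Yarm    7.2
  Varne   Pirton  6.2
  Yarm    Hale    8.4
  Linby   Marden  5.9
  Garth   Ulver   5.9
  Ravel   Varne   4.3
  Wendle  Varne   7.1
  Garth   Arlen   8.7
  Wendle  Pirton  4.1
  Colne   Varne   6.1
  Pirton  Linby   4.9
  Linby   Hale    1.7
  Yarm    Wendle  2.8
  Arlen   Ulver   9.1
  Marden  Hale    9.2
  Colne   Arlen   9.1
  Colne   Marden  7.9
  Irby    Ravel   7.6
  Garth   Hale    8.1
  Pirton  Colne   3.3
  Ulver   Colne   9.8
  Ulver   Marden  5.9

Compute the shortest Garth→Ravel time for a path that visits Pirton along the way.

Best Garth to Pirton: Garth → Wendle → Pirton costing 5.3
Best Pirton to Ravel: Pirton → Varne → Ravel costing 10.5
Total via Pirton: 5.3 + 10.5 = 15.8 min.

15.8 min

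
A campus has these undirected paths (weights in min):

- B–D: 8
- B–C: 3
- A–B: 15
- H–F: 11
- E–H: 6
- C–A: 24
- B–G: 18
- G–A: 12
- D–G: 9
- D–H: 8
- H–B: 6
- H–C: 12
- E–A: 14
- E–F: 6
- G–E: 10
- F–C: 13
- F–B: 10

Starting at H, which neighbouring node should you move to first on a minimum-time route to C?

Candidate routes:
H → C: 12 = 12
H → D → B → C: 8+8+3 = 19
H → B → C: 6+3 = 9
Cheapest is H → B → C at 9 min.
So from H the first move is to B.

B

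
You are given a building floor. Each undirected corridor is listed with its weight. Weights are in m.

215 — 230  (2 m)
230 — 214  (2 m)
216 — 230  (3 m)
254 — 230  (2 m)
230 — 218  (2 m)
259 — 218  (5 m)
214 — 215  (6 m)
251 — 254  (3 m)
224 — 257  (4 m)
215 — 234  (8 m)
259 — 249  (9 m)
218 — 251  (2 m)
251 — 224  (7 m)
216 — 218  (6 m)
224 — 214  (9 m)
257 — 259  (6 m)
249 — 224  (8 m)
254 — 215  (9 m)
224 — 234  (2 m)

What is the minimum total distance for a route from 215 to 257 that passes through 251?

17 m

Shortest 215→251: 215–230–218–251 = 6
Best 251 to 257: 251–224–257 costing 11
Total via 251: 6 + 11 = 17 m.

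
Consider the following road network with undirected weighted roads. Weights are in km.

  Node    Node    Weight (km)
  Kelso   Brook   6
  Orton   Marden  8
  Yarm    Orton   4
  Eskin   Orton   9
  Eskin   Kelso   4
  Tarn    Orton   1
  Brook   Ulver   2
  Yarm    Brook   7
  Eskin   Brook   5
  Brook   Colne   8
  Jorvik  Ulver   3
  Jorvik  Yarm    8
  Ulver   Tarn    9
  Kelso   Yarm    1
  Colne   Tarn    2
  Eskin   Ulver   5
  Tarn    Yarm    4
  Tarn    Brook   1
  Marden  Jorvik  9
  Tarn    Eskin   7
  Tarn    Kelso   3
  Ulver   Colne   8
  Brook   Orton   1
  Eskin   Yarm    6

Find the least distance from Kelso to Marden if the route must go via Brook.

13 km

Best Kelso to Brook: Kelso–Tarn–Brook costing 4
Shortest Brook→Marden: Brook–Orton–Marden = 9
Total via Brook: 4 + 9 = 13 km.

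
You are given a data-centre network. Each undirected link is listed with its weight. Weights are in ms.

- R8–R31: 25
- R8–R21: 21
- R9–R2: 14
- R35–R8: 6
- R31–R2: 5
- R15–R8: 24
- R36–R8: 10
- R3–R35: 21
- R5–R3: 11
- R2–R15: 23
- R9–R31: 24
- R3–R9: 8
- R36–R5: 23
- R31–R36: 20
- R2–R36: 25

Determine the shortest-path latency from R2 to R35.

Running Dijkstra from R2:
R2: 0
R31: 5  (via R2)
R9: 14  (via R2)
R3: 22  (via R9)
R15: 23  (via R2)
R36: 25  (via R2)
R8: 30  (via R31)
R5: 33  (via R3)
R35: 36  (via R8)
Shortest route: R2–R31–R8–R35 = 36 ms.

36 ms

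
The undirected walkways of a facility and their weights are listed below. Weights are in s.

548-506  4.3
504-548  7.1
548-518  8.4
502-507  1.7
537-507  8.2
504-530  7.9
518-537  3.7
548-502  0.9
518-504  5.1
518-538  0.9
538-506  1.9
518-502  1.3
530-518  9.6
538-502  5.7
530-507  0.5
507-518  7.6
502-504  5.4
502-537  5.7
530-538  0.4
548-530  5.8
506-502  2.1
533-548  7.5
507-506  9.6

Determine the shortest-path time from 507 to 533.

Compare a few routes:
507–530–538–518–502–548–533: 0.5+0.4+0.9+1.3+0.9+7.5 = 11.5
507–502–548–533: 1.7+0.9+7.5 = 10.1
The minimum is 10.1 s via 507–502–548–533.

10.1 s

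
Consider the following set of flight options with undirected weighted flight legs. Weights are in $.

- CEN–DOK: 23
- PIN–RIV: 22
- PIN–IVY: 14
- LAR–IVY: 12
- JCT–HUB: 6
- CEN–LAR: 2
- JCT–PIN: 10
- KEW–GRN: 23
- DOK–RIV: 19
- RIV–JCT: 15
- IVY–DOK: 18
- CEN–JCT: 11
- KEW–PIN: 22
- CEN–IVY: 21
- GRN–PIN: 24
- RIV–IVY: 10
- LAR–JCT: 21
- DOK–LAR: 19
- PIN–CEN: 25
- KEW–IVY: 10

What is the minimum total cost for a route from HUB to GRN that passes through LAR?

Best HUB to LAR: HUB → JCT → CEN → LAR costing 19
Shortest LAR→GRN: LAR → IVY → KEW → GRN = 45
Total via LAR: 19 + 45 = $64.

$64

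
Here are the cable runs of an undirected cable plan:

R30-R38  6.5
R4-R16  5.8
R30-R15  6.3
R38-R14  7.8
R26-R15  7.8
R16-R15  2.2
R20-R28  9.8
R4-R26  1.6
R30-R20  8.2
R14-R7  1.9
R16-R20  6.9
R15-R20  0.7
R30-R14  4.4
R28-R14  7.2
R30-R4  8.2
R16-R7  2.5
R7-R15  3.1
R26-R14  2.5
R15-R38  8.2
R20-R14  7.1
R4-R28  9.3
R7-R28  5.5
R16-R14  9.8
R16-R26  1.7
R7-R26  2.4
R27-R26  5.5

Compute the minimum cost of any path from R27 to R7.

Running Dijkstra from R27:
R27: 0
R26: 5.5  (via R27)
R4: 7.1  (via R26)
R16: 7.2  (via R26)
R7: 7.9  (via R26)
Shortest route: R27–R26–R7 = 7.9.

7.9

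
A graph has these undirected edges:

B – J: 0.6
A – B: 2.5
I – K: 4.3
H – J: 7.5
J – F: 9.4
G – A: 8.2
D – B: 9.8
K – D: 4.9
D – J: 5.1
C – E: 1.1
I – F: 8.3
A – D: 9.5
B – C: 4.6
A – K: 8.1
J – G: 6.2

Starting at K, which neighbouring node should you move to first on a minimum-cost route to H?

D

Enumerating some paths:
K–A–B–J–H: 8.1+2.5+0.6+7.5 = 18.7
K–D–J–H: 4.9+5.1+7.5 = 17.5
The minimum is 17.5 via K–D–J–H.
So from K the first move is to D.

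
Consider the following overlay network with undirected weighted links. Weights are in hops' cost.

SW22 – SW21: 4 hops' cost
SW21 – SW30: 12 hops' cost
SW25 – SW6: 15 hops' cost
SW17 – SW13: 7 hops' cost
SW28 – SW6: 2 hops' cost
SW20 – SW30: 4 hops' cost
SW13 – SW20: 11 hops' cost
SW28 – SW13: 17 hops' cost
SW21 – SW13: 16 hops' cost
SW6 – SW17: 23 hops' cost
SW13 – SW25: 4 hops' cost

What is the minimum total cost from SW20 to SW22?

20 hops' cost

Enumerating some paths:
SW20 - SW13 - SW21 - SW22: 11+16+4 = 31
SW20 - SW30 - SW21 - SW22: 4+12+4 = 20
Cheapest is SW20 - SW30 - SW21 - SW22 at 20 hops' cost.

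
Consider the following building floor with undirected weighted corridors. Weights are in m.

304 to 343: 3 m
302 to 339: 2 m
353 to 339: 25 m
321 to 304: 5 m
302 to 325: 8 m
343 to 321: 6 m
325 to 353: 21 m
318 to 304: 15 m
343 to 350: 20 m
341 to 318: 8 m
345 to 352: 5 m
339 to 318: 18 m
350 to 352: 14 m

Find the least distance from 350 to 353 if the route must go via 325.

87 m

Shortest 350→325: 350 → 343 → 304 → 318 → 339 → 302 → 325 = 66
Best 325 to 353: 325 → 353 costing 21
Total via 325: 66 + 21 = 87 m.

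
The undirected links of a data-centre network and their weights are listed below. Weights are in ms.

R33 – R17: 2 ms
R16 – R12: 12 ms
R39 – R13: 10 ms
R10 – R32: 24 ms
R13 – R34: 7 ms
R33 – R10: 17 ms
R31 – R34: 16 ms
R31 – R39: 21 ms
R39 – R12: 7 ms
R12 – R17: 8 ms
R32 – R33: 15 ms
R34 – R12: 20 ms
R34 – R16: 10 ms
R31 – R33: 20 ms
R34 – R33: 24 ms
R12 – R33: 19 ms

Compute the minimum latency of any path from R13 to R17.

25 ms

Settle nodes by increasing distance from R13:
R13: 0
R34: 7  (via R13)
R39: 10  (via R13)
R16: 17  (via R34)
R12: 17  (via R39)
R31: 23  (via R34)
R17: 25  (via R12)
Shortest route: R13 → R39 → R12 → R17 = 25 ms.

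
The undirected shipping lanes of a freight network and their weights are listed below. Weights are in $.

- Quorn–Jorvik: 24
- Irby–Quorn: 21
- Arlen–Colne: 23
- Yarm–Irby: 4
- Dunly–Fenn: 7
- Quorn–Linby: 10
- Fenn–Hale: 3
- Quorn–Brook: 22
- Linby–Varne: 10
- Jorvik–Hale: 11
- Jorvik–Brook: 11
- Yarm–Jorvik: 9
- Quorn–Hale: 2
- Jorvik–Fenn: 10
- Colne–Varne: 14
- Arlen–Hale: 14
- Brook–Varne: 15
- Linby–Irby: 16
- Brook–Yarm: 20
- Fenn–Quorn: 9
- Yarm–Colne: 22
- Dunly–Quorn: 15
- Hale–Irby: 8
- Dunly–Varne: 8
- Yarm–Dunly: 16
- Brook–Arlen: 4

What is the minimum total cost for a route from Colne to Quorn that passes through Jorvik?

$44

Shortest Colne→Jorvik: Colne → Yarm → Jorvik = 31
Shortest Jorvik→Quorn: Jorvik → Hale → Quorn = 13
Total via Jorvik: 31 + 13 = $44.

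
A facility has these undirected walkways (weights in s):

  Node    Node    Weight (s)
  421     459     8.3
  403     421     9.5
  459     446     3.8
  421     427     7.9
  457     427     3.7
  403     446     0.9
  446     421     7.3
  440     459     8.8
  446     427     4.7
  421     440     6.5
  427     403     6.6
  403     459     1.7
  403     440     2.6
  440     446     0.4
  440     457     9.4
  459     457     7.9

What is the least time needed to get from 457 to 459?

Compare a few routes:
457–427–446–459: 3.7+4.7+3.8 = 12.2
457–427–446–403–459: 3.7+4.7+0.9+1.7 = 11
457–459: 7.9 = 7.9
457–427–403–459: 3.7+6.6+1.7 = 12
The minimum is 7.9 s via 457–459.

7.9 s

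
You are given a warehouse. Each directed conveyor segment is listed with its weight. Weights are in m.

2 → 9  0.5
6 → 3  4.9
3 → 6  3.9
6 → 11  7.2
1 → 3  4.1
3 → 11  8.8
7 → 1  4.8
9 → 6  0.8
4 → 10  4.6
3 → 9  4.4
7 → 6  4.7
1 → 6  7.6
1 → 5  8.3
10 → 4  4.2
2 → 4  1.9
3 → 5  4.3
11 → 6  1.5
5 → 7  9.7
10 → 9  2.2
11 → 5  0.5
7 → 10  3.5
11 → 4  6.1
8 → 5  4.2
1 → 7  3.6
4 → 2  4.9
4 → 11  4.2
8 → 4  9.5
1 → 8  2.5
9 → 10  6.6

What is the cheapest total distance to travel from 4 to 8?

21.7 m

Candidate routes:
4 → 11 → 6 → 3 → 5 → 7 → 1 → 8: 4.2+1.5+4.9+4.3+9.7+4.8+2.5 = 31.9
4 → 2 → 9 → 6 → 11 → 5 → 7 → 1 → 8: 4.9+0.5+0.8+7.2+0.5+9.7+4.8+2.5 = 30.9
4 → 11 → 5 → 7 → 1 → 8: 4.2+0.5+9.7+4.8+2.5 = 21.7
Cheapest is 4 → 11 → 5 → 7 → 1 → 8 at 21.7 m.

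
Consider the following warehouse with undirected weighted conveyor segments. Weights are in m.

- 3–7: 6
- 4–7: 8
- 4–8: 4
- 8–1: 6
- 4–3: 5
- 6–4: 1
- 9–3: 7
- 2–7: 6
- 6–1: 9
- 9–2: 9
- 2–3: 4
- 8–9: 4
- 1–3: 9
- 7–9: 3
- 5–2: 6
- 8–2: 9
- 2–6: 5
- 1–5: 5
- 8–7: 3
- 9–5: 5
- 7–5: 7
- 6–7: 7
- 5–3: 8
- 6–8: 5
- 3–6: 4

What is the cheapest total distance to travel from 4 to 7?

7 m

Running Dijkstra from 4:
4: 0
6: 1  (via 4)
8: 4  (via 4)
3: 5  (via 4)
2: 6  (via 6)
7: 7  (via 8)
Shortest route: 4–8–7 = 7 m.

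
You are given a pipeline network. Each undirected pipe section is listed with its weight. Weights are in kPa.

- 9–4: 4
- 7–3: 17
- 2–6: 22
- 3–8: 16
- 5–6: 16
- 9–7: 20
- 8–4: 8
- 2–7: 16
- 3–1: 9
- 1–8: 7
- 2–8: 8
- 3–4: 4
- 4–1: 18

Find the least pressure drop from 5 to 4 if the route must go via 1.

Best 5 to 1: 5–6–2–8–1 costing 53
Shortest 1→4: 1–3–4 = 13
Total via 1: 53 + 13 = 66 kPa.

66 kPa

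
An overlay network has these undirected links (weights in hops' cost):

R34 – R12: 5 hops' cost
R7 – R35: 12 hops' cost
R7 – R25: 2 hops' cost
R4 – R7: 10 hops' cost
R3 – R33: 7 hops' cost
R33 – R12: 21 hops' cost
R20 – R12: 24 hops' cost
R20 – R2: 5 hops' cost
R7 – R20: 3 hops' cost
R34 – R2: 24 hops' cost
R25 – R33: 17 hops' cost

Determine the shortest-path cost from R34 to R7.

32 hops' cost

Running Dijkstra from R34:
R34: 0
R12: 5  (via R34)
R2: 24  (via R34)
R33: 26  (via R12)
R20: 29  (via R12)
R7: 32  (via R20)
Shortest route: R34–R12–R20–R7 = 32 hops' cost.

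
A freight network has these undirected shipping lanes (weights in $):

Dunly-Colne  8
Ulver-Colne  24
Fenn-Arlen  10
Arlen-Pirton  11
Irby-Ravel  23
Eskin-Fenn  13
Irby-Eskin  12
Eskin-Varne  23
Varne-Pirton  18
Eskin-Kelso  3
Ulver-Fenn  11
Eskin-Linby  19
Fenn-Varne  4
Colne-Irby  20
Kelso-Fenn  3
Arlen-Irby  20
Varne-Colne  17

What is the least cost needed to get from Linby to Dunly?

Candidate routes:
Linby - Eskin - Fenn - Varne - Colne - Dunly: 19+13+4+17+8 = 61
Linby - Eskin - Kelso - Fenn - Varne - Colne - Dunly: 19+3+3+4+17+8 = 54
Linby - Eskin - Irby - Colne - Dunly: 19+12+20+8 = 59
The minimum is $54 via Linby - Eskin - Kelso - Fenn - Varne - Colne - Dunly.

$54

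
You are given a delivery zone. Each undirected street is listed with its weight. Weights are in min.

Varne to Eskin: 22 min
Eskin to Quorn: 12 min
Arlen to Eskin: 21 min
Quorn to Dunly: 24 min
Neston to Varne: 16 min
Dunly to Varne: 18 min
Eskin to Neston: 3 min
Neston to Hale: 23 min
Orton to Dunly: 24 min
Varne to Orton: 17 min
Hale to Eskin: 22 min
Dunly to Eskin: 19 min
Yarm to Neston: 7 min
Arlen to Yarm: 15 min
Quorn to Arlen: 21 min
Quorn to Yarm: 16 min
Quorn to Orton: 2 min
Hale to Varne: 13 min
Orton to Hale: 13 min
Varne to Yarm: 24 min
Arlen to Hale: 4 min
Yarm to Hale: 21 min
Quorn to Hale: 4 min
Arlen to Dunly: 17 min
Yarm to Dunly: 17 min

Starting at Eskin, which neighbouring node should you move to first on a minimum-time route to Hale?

Quorn

Compare a few routes:
Eskin–Quorn–Hale: 12+4 = 16
Eskin–Hale: 22 = 22
Eskin–Arlen–Hale: 21+4 = 25
The minimum is 16 min via Eskin–Quorn–Hale.
So from Eskin the first move is to Quorn.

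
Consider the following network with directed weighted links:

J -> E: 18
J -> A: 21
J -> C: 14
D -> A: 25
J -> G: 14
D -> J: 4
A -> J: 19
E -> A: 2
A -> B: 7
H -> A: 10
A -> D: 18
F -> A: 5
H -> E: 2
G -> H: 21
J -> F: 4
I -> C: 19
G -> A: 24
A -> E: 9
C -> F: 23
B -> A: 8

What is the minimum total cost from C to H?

Shortest distances from C:
C: 0
F: 23  (via C)
A: 28  (via F)
B: 35  (via A)
E: 37  (via A)
D: 46  (via A)
J: 47  (via A)
G: 61  (via J)
H: 82  (via G)
Shortest route: C → F → A → J → G → H = 82.

82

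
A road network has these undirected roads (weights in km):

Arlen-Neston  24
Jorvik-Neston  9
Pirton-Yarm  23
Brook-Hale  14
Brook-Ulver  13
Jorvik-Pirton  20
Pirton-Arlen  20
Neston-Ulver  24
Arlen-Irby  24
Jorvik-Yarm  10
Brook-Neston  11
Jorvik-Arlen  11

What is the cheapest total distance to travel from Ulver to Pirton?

Settle nodes by increasing distance from Ulver:
Ulver: 0
Brook: 13  (via Ulver)
Neston: 24  (via Ulver)
Hale: 27  (via Brook)
Jorvik: 33  (via Neston)
Yarm: 43  (via Jorvik)
Arlen: 44  (via Jorvik)
Pirton: 53  (via Jorvik)
Shortest route: Ulver → Neston → Jorvik → Pirton = 53 km.

53 km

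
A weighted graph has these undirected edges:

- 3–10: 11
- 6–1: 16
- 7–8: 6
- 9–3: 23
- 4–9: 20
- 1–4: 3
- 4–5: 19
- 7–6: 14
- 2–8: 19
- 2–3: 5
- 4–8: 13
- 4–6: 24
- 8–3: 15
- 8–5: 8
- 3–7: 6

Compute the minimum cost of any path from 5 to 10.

Candidate routes:
5 → 8 → 7 → 3 → 10: 8+6+6+11 = 31
5 → 8 → 3 → 10: 8+15+11 = 34
The minimum is 31 via 5 → 8 → 7 → 3 → 10.

31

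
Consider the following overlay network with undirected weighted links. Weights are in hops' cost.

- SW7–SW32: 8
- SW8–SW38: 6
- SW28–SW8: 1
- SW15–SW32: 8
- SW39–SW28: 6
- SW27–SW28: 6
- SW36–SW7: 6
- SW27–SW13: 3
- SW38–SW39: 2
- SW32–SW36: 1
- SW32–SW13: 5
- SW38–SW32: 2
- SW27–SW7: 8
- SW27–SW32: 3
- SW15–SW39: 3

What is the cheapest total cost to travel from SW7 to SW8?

15 hops' cost

Shortest distances from SW7:
SW7: 0
SW36: 6  (via SW7)
SW32: 7  (via SW36)
SW27: 8  (via SW7)
SW38: 9  (via SW32)
SW39: 11  (via SW38)
SW13: 11  (via SW27)
SW28: 14  (via SW27)
SW15: 14  (via SW39)
SW8: 15  (via SW38)
Shortest route: SW7 → SW36 → SW32 → SW38 → SW8 = 15 hops' cost.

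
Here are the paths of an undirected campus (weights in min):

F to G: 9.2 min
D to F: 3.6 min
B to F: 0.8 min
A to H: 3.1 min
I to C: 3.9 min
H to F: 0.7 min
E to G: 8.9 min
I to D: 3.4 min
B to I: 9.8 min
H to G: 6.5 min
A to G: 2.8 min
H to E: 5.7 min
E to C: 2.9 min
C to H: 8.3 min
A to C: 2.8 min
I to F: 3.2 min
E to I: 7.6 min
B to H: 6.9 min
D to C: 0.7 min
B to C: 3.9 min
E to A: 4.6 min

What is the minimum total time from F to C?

4.3 min

Settle nodes by increasing distance from F:
F: 0
H: 0.7  (via F)
B: 0.8  (via F)
I: 3.2  (via F)
D: 3.6  (via F)
A: 3.8  (via H)
C: 4.3  (via D)
Shortest route: F → D → C = 4.3 min.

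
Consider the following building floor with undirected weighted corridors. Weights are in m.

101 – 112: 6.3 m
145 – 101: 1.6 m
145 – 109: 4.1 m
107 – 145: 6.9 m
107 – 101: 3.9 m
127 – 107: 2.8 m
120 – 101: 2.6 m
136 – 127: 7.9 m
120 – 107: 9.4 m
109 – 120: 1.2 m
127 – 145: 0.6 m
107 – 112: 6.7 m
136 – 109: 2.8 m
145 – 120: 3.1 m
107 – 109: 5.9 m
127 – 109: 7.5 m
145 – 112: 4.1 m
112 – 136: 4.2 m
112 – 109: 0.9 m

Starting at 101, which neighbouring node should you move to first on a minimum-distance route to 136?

120

Candidate routes:
101–145–109–136: 1.6+4.1+2.8 = 8.5
101–120–109–136: 2.6+1.2+2.8 = 6.6
101–145–120–109–136: 1.6+3.1+1.2+2.8 = 8.7
Cheapest is 101–120–109–136 at 6.6 m.
So from 101 the first move is to 120.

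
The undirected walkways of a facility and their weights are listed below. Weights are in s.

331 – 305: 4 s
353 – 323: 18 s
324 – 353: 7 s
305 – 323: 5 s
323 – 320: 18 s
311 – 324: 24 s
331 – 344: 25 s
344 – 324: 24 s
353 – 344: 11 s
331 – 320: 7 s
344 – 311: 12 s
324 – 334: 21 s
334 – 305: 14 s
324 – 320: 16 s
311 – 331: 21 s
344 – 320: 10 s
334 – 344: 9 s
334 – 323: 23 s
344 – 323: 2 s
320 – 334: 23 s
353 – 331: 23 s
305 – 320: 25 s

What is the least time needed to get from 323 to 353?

13 s

Running Dijkstra from 323:
323: 0
344: 2  (via 323)
305: 5  (via 323)
331: 9  (via 305)
334: 11  (via 344)
320: 12  (via 344)
353: 13  (via 344)
Shortest route: 323 → 344 → 353 = 13 s.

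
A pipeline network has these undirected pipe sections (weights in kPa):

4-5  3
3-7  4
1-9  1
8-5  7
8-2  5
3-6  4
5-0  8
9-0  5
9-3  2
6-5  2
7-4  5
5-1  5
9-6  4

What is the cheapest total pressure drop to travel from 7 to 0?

11 kPa

Shortest distances from 7:
7: 0
3: 4  (via 7)
4: 5  (via 7)
9: 6  (via 3)
1: 7  (via 9)
5: 8  (via 4)
6: 8  (via 3)
0: 11  (via 9)
Shortest route: 7 → 3 → 9 → 0 = 11 kPa.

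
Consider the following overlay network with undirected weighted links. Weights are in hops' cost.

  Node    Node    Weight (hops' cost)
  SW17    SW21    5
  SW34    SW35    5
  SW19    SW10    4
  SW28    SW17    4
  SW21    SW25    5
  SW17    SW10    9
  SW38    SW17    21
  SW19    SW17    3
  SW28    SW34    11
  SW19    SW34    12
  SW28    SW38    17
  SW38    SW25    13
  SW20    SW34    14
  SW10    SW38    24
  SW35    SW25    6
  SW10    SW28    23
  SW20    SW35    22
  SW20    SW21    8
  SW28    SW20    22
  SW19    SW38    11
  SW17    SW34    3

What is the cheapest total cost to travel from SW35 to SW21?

Compare a few routes:
SW35 → SW34 → SW19 → SW17 → SW21: 5+12+3+5 = 25
SW35 → SW25 → SW21: 6+5 = 11
SW35 → SW34 → SW17 → SW21: 5+3+5 = 13
SW35 → SW34 → SW28 → SW17 → SW21: 5+11+4+5 = 25
The minimum is 11 hops' cost via SW35 → SW25 → SW21.

11 hops' cost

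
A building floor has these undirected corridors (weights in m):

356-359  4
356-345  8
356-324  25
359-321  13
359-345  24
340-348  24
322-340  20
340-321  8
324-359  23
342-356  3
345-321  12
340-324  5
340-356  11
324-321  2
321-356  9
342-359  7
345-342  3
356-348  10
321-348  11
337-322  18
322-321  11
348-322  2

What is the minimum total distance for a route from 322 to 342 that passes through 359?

23 m

Best 322 to 359: 322 → 348 → 356 → 359 costing 16
Best 359 to 342: 359 → 342 costing 7
Total via 359: 16 + 7 = 23 m.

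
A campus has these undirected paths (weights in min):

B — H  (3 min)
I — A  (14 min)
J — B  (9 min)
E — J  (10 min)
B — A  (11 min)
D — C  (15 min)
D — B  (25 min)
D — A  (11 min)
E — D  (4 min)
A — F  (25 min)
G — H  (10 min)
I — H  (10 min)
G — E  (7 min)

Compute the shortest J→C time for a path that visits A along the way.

46 min

Best J to A: J → B → A costing 20
Shortest A→C: A → D → C = 26
Total via A: 20 + 26 = 46 min.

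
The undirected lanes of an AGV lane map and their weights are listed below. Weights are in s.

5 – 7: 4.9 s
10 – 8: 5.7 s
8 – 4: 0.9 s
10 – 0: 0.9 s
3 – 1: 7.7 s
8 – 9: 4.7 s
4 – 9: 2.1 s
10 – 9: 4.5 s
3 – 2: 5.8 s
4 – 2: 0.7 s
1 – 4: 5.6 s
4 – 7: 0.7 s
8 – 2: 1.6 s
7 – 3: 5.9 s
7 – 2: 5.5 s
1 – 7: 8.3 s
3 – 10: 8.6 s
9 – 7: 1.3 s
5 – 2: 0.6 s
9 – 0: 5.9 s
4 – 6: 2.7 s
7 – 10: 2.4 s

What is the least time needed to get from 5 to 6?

Compare a few routes:
5 → 2 → 8 → 4 → 6: 0.6+1.6+0.9+2.7 = 5.8
5 → 2 → 4 → 6: 0.6+0.7+2.7 = 4
5 → 7 → 4 → 6: 4.9+0.7+2.7 = 8.3
Cheapest is 5 → 2 → 4 → 6 at 4 s.

4 s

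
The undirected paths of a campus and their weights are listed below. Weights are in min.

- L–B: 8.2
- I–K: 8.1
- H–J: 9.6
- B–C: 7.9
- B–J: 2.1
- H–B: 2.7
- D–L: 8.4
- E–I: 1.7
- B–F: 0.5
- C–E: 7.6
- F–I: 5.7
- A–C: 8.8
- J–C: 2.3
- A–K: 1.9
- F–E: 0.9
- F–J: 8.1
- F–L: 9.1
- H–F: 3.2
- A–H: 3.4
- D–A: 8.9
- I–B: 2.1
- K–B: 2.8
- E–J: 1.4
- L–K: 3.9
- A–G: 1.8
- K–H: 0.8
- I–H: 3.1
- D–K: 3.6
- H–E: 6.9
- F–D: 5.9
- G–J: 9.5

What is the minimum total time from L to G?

Compare a few routes:
L → K → A → G: 3.9+1.9+1.8 = 7.6
L → K → B → H → A → G: 3.9+2.8+2.7+3.4+1.8 = 14.6
L → K → H → A → G: 3.9+0.8+3.4+1.8 = 9.9
L → B → K → A → G: 8.2+2.8+1.9+1.8 = 14.7
The minimum is 7.6 min via L → K → A → G.

7.6 min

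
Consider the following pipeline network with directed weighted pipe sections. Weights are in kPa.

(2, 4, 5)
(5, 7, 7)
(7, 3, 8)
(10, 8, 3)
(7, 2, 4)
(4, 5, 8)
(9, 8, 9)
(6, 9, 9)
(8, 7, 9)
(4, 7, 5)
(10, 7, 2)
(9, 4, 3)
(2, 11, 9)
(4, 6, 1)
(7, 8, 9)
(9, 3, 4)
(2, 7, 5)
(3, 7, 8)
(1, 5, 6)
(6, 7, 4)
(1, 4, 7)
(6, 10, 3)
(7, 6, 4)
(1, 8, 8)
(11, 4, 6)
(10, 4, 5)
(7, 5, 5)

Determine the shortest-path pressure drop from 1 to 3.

20 kPa

Candidate routes:
1 → 4 → 7 → 3: 7+5+8 = 20
1 → 4 → 6 → 9 → 3: 7+1+9+4 = 21
The minimum is 20 kPa via 1 → 4 → 7 → 3.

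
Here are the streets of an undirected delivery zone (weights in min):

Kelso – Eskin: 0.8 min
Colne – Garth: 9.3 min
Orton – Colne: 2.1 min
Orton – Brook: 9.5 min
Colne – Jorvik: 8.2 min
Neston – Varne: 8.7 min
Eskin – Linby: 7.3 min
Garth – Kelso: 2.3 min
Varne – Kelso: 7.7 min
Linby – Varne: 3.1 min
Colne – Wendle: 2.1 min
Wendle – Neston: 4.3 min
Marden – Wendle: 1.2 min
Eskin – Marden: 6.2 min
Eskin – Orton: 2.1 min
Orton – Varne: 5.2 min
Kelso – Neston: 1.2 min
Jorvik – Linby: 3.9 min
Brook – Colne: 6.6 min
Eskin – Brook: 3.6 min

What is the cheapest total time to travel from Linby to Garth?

10.4 min

Shortest distances from Linby:
Linby: 0
Varne: 3.1  (via Linby)
Jorvik: 3.9  (via Linby)
Eskin: 7.3  (via Linby)
Kelso: 8.1  (via Eskin)
Orton: 8.3  (via Varne)
Neston: 9.3  (via Kelso)
Colne: 10.4  (via Orton)
Garth: 10.4  (via Kelso)
Shortest route: Linby → Eskin → Kelso → Garth = 10.4 min.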